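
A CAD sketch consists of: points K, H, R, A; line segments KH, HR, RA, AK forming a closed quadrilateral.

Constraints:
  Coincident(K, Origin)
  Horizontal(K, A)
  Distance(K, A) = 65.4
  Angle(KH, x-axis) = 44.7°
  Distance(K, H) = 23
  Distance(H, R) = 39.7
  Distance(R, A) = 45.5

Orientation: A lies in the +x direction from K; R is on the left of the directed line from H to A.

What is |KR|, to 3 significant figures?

62.6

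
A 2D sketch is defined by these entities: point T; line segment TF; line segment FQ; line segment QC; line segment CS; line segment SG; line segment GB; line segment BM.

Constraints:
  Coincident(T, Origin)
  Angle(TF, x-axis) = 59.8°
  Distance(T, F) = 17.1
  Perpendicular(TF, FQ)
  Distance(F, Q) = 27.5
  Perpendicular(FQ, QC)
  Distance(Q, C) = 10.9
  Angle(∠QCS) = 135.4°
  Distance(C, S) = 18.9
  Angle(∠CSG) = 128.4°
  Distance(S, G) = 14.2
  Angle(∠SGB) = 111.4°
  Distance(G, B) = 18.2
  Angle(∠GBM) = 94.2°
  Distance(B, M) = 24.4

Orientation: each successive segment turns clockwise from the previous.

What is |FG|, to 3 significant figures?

22.8

T is at the origin; TF runs at 59.8° with length 17.1, so F = (8.60, 14.8). The perpendicularity gives FQ at right angles to TF, so FQ runs at -30.2°; with |FQ| = 27.5, Q = (32.4, 0.946). FQ ⟂ QC, so QC runs at -120°; with |QC| = 10.9, C = (26.9, -8.47). ∠QCS = 135.4° gives CS at -165° from the x-axis; with |CS| = 18.9, S = (8.65, -13.4). ∠CSG = 128.4° gives SG at 144° from the x-axis; with |SG| = 14.2, G = (-2.78, -5.00). Then |FG| = |G − F| = 22.8.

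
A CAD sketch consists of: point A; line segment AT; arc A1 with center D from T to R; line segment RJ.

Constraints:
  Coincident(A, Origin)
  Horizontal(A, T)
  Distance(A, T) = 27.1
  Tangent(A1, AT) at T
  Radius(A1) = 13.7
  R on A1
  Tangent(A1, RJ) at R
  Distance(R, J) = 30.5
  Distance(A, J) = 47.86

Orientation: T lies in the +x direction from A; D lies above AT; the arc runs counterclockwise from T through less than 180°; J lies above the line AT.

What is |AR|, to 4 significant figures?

43.65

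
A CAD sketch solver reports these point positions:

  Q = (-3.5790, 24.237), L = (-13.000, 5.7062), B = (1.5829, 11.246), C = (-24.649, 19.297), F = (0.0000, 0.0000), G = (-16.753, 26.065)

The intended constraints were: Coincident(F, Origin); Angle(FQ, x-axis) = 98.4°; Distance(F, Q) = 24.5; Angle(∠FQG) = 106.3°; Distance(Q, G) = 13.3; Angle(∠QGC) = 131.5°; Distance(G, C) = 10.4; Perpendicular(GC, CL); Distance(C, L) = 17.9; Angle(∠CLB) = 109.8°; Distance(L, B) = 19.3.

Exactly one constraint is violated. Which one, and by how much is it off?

Distance(L, B) = 19.3 — off by 3.70.

F = (0.00, 0.00) ✓; FQ at 98.40° ✓; |FQ| = 24.50 ✓; ∠FQG = 106.3° ✓; |QG| = 13.30 ✓; ∠QGC = 131.5° ✓; |GC| = 10.40 ✓; ∠(GC, CL) = 90.00° ✓; |CL| = 17.90 ✓; ∠CLB = 109.8° ✓; |LB| = 15.60 ✗.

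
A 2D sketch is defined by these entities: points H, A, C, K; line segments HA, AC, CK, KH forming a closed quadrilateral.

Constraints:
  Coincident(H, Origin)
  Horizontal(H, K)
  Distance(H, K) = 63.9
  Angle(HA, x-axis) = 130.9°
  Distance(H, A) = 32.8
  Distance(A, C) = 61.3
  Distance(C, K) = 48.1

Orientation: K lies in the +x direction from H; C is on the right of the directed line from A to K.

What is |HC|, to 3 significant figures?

28.5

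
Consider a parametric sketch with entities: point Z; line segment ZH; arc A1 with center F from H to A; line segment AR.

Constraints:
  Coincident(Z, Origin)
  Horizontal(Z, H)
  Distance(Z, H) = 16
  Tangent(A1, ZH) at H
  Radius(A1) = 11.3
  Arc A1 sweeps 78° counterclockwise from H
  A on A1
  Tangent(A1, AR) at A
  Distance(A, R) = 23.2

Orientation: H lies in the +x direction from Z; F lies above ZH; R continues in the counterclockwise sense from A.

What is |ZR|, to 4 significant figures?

44.92

Z is at the origin; Z and H share the same y with |ZH| = 16.0 and H on the +x side, so H = (16.00, 0.000). Tangency of A1 to ZH means the radius FH is perpendicular to ZH, so F = H + (0, 11.3) = (16.00, 11.30). On A1, H sits at bearing -90° from F; a 78° counterclockwise sweep puts A at bearing -12°, so A = F + 11.3·(cos -12°, sin -12°) = (27.05, 8.951). A1 meets AR tangentially, so FA is at right angles to AR, so AR runs along (−sin -12°, cos -12°); with |AR| = 23.2, R = (31.88, 31.64). Then |ZR| = |R − Z| = 44.92.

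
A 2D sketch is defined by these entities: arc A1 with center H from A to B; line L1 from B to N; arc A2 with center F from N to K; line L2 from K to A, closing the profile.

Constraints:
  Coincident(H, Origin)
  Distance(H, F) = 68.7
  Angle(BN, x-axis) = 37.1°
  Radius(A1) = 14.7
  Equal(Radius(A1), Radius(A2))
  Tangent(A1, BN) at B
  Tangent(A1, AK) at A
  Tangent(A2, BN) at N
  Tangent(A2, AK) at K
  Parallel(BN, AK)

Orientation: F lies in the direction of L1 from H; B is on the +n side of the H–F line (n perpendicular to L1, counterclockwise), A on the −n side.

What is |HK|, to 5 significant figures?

70.255

Tangency of A1 to both parallel lines with radius 14.7 puts B and A at H ± 14.7·n: B = (-8.8672, 11.724), A = (8.8672, -11.724). Equal radii place N and K the same way about F: N = F + 14.7·n = (45.927, 53.165), K = F − 14.7·n = (63.661, 29.716). Then |HK| = |K − H| = 70.255.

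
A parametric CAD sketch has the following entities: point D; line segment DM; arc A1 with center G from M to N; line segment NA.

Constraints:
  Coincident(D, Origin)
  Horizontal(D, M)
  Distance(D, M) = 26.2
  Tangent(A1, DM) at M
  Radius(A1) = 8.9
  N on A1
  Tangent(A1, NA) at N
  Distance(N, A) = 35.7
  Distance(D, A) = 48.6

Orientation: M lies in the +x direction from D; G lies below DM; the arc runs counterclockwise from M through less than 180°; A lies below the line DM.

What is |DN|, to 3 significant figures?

19.6

D is at the origin; D and M share the same y with |DM| = 26.2 and M on the +x side, so M = (26.2, 0.00). A1 meets DM tangentially, so GM is at right angles to DM, so G = M + (0, -8.9) = (26.2, -8.90). Since GN ⟂ NA (tangency), |GA| = √(8.9² + 35.7²) = 36.8 regardless of where N sits on A1. So A lies on both circle(D, 48.6) and circle(G, 36.8); the below-DM intersection is A = (18.6, -44.9). N is the foot of the tangent from A: N = (17.3, -9.22).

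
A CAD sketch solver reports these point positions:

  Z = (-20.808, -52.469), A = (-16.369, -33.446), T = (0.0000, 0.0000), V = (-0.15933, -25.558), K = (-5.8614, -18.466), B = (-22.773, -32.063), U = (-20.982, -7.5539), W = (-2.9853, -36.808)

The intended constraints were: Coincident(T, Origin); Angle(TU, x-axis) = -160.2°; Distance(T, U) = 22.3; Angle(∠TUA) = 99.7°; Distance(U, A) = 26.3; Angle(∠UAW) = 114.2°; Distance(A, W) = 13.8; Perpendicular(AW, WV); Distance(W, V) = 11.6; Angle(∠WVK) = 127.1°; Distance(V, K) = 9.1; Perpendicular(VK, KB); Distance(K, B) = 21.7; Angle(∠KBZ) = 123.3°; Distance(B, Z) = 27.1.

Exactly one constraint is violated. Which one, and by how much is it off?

Distance(B, Z) = 27.1 — off by 6.60.

T = (0.00, 0.00) ✓; TU at -160.2° ✓; |TU| = 22.30 ✓; ∠TUA = 99.70° ✓; |UA| = 26.30 ✓; ∠UAW = 114.2° ✓; |AW| = 13.80 ✓; ∠(AW, WV) = 90.00° ✓; |WV| = 11.60 ✓; ∠WVK = 127.1° ✓; |VK| = 9.100 ✓; ∠(VK, KB) = 90.00° ✓; |KB| = 21.70 ✓; ∠KBZ = 123.3° ✓; |BZ| = 20.50 ✗.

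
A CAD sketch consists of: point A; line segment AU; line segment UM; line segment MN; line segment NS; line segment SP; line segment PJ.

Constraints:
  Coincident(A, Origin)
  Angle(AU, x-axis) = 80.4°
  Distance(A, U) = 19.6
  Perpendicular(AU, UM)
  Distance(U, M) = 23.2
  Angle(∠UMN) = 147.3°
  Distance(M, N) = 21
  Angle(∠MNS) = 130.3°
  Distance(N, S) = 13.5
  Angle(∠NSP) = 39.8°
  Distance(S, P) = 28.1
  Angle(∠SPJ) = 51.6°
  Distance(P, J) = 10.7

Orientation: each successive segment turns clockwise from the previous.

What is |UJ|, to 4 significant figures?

32.79

∠NSP = 39.8° gives SP at 127.8° from the x-axis; with |SP| = 28.1, P = (23.98, 10.03). ∠SPJ = 51.6° gives PJ at -0.6000° from the x-axis; with |PJ| = 10.7, J = (34.68, 9.923). Then |UJ| = |J − U| = 32.79.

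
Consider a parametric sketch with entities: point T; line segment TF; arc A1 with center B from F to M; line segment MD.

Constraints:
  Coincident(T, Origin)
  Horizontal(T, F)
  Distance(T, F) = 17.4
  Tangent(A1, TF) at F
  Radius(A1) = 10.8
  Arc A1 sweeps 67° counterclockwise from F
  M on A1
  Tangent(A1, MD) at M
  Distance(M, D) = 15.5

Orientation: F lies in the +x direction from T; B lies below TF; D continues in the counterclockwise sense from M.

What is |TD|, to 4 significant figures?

20.90

On A1, F sits at bearing 90° from B; a 67° counterclockwise sweep puts M at bearing 157°, so M = B + 10.8·(cos 157°, sin 157°) = (7.459, -6.580). Tangency of A1 to MD means the radius BM is perpendicular to MD, so MD runs along (−sin 157°, cos 157°); with |MD| = 15.5, D = (1.402, -20.85). Then |TD| = |D − T| = 20.90.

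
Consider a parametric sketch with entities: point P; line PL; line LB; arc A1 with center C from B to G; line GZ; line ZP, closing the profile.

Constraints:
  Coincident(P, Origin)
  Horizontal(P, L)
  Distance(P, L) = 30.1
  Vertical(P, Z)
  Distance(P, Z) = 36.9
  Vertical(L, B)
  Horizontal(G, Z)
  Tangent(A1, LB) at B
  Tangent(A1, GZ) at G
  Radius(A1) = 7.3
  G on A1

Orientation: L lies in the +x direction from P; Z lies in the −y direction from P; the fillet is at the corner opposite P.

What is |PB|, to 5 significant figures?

42.216

The virtual corner opposite P is at (30.100, -36.900). A1 meets LB tangentially, so CB is at right angles to LB and A1 meets GZ tangentially, so CG is at right angles to GZ, with radius 7.3, so the center C sits 7.3 in from both sides at C = (22.800, -29.600). That places the tangent points at B = (30.100, -29.600) on LB and G = (22.800, -36.900) on GZ. Then |PB| = |B − P| = 42.216.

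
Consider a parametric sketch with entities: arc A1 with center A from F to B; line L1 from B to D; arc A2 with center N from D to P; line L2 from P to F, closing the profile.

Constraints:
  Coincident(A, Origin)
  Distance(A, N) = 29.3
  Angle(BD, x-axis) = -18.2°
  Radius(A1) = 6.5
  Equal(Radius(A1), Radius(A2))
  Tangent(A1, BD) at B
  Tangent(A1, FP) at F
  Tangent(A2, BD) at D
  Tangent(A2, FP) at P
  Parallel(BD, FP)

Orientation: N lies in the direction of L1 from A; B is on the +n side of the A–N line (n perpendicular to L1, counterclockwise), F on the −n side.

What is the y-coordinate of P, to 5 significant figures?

-15.326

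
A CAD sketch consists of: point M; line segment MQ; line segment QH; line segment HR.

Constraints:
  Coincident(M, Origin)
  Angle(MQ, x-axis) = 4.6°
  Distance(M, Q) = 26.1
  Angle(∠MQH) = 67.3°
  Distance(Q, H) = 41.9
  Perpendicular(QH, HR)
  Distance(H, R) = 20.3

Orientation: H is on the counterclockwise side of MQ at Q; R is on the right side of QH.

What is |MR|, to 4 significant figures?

54.61

M is at the origin; MQ runs at 4.6° with length 26.1, so Q = 26.1·(cos 4.6°, sin 4.6°) = (26.02, 2.093). ∠MQH = 67.3°, so QH runs at 4.6° + (180° − 67.3°) = 117.3° from the x-axis; with |QH| = 41.9, H = Q + 41.9·(cos 117.3°, sin 117.3°) = (6.799, 39.33). QH is perpendicular to HR; with |HR| = 20.3 on the right of QH, R = H + 20.3·(0.8886, 0.4586) = (24.84, 48.64). Then |MR| = |R − M| = 54.61.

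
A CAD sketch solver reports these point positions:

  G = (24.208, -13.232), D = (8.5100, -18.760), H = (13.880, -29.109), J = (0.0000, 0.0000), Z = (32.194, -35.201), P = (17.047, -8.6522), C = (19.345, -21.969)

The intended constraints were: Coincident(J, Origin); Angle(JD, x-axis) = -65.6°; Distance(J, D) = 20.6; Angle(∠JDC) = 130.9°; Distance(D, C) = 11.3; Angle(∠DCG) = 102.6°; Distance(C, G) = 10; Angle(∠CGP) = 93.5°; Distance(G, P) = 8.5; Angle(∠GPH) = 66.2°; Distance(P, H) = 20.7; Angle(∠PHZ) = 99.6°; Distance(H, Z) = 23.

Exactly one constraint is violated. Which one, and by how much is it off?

Distance(H, Z) = 23 — off by 3.70.

J = (0.00, 0.00) ✓; JD at -65.60° ✓; |JD| = 20.60 ✓; ∠JDC = 130.9° ✓; |DC| = 11.30 ✓; ∠DCG = 102.6° ✓; |CG| = 9.999 ✓; ∠CGP = 93.50° ✓; |GP| = 8.500 ✓; ∠GPH = 66.20° ✓; |PH| = 20.70 ✓; ∠PHZ = 99.60° ✓; |HZ| = 19.30 ✗.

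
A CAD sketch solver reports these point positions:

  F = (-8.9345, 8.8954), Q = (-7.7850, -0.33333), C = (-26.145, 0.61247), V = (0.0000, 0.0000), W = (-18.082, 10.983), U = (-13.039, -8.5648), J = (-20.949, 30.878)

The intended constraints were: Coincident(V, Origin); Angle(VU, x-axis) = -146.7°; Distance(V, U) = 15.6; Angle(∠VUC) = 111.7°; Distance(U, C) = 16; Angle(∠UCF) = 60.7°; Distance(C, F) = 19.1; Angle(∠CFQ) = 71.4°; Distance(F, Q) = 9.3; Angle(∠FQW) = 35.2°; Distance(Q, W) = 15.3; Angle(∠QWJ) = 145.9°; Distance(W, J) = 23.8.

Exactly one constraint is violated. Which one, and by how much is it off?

Distance(W, J) = 23.8 — off by 3.70.

V = (0.00, 0.00) ✓; VU at -146.7° ✓; |VU| = 15.60 ✓; ∠VUC = 111.7° ✓; |UC| = 16.00 ✓; ∠UCF = 60.70° ✓; |CF| = 19.10 ✓; ∠CFQ = 71.40° ✓; |FQ| = 9.300 ✓; ∠FQW = 35.20° ✓; |QW| = 15.30 ✓; ∠QWJ = 145.9° ✓; |WJ| = 20.10 ✗.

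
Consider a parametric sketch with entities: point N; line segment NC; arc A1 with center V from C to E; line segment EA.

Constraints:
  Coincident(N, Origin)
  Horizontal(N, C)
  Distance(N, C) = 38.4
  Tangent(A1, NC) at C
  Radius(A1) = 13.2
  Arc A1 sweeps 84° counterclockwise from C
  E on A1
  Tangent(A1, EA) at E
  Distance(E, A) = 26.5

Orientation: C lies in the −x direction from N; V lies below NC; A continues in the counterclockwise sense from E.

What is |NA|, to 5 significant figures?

66.375

N is at the origin; N and C share the same y with |NC| = 38.4 and C on the −x side, so C = (-38.400, 0.0000). The tangent condition forces VC to be normal to NC, so V = C + (0, -13.2) = (-38.400, -13.200). On A1, C sits at bearing 90° from V; an 84° counterclockwise sweep puts E at bearing 174°, so E = V + 13.2·(cos 174°, sin 174°) = (-51.528, -11.820). The tangent condition forces VE to be normal to EA, so EA runs along (−sin 174°, cos 174°); with |EA| = 26.5, A = (-54.298, -38.175). Then |NA| = |A − N| = 66.375.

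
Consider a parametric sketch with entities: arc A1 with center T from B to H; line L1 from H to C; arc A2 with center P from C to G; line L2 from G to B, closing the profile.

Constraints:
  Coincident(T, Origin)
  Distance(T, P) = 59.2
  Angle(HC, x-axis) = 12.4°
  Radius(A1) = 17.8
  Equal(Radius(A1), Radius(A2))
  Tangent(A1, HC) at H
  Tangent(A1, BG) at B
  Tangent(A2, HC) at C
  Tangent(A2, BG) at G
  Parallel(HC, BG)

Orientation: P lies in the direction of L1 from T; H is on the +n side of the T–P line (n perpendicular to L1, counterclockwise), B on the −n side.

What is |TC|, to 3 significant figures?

61.8

The slot axis is L1's direction at 12.4°, so u = (cos 12.4°, sin 12.4°) = (0.977, 0.215) and n = (−sin 12.4°, cos 12.4°) = (-0.215, 0.977). T is at the origin and P lies 59.2 along u from T, so P = 59.2·u = (57.8, 12.7). Tangency of A1 to both parallel lines with radius 17.8 puts H and B at T ± 17.8·n: H = (-3.82, 17.4), B = (3.82, -17.4). Equal radii place C and G the same way about P: C = P + 17.8·n = (54.0, 30.1), G = P − 17.8·n = (61.6, -4.67). Then |TC| = |C − T| = 61.8.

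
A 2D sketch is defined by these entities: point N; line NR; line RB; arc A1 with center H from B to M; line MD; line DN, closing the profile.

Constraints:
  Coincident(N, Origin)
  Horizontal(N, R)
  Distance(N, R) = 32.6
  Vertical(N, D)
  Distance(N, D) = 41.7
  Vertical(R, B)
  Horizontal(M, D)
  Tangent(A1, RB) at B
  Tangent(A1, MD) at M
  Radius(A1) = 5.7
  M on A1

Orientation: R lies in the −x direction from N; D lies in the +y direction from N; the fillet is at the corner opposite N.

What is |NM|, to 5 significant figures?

49.624

N is at the origin; N and R share the same y with |NR| = 32.6 and R on the −x side, so R = (-32.600, 0.0000). ND is vertical with |ND| = 41.7 and D on the +y side, so D = (0.0000, 41.700). The virtual corner opposite N is at (-32.600, 41.700). Since A1 is tangent to RB there, HB ⟂ RB and tangency of A1 to MD means the radius HM is perpendicular to MD, with radius 5.7, so the center H sits 5.7 in from both sides at H = (-26.900, 36.000). That places the tangent points at B = (-32.600, 36.000) on RB and M = (-26.900, 41.700) on MD. Then |NM| = |M − N| = 49.624.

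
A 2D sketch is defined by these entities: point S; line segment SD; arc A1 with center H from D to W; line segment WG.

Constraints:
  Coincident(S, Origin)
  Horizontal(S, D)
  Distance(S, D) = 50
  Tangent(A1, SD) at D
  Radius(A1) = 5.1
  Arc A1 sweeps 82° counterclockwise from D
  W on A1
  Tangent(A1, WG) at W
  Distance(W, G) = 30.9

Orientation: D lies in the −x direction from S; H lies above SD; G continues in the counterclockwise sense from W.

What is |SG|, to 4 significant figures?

53.63

S is at the origin; SD is horizontal with |SD| = 50.0 and D on the −x side, so D = (-50.00, 0.000). The tangent condition forces HD to be normal to SD, so H = D + (0, 5.1) = (-50.00, 5.100). On A1, D sits at bearing -90° from H; an 82° counterclockwise sweep puts W at bearing -8°, so W = H + 5.1·(cos -8°, sin -8°) = (-44.95, 4.390). Since A1 is tangent to WG there, HW ⟂ WG, so WG runs along (−sin -8°, cos -8°); with |WG| = 30.9, G = (-40.65, 34.99). Then |SG| = |G − S| = 53.63.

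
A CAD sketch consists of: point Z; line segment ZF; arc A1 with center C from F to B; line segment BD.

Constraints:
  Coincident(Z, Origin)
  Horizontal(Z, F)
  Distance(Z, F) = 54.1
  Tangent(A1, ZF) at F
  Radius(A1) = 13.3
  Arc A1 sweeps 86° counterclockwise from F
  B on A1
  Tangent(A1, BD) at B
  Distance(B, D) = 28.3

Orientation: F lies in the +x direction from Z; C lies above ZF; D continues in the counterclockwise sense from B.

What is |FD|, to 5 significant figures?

43.370

Z is at the origin; ZF is horizontal with |ZF| = 54.1 and F on the +x side, so F = (54.100, 0.0000). Tangency of A1 to ZF means the radius CF is perpendicular to ZF, so C = F + (0, 13.3) = (54.100, 13.300). On A1, F sits at bearing -90° from C; an 86° counterclockwise sweep puts B at bearing -4°, so B = C + 13.3·(cos -4°, sin -4°) = (67.368, 12.372). Tangency of A1 to BD means the radius CB is perpendicular to BD, so BD runs along (−sin -4°, cos -4°); with |BD| = 28.3, D = (69.342, 40.603). Then |FD| = |D − F| = 43.370.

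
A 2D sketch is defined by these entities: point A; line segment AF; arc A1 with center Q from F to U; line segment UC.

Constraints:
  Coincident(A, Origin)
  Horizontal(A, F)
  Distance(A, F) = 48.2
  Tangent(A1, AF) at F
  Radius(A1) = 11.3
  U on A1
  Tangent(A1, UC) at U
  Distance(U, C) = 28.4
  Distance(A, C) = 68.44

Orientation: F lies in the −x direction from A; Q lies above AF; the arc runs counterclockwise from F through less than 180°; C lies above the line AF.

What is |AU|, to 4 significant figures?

42.63

Checks: A = (0.00, 0.00) ✓; |QU| = 11.30 ✓; ∠(QU, UC) = 90.00° ✓; |UC| = 28.40 ✓; |AC| = 68.44 ✓.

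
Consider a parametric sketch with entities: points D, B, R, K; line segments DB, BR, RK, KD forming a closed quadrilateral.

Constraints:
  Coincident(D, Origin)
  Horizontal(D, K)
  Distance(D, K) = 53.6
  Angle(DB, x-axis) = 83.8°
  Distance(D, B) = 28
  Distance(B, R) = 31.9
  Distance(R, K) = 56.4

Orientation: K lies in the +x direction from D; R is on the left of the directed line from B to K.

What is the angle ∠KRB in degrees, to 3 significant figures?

76.1°

D is at the origin; D and K share the same y with |DK| = 53.6 and K in +x, so K = (53.6, 0). DB runs at 83.8° with |DB| = 28.0, so B = (3.02, 27.8). R is determined by |BR| = 31.9 and |RK| = 56.4 together: it lies at the intersection of circle(B, 31.9) and circle(K, 56.4). With |BK| = 57.7, the foot of the radical line on BK is 10.1 from B and the perpendicular offset is √(31.9² − 10.1²) = 30.2. Taking the left-of-BK solution: R = (26.5, 49.5).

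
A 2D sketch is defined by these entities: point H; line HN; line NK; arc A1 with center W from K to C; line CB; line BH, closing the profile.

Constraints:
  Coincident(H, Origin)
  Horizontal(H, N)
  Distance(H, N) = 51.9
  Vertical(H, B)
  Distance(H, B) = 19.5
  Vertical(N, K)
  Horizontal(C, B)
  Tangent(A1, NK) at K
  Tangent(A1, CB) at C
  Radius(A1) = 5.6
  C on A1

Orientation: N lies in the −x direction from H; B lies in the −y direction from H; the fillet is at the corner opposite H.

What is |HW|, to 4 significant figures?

48.34

H is at the origin; HN is horizontal with |HN| = 51.9 and N on the −x side, so N = (-51.90, 0.000). HB is vertical with |HB| = 19.5 and B on the −y side, so B = (0.000, -19.50). The virtual corner opposite H is at (-51.90, -19.50). The tangent condition forces WK to be normal to NK and tangency of A1 to CB means the radius WC is perpendicular to CB, with radius 5.6, so the center W sits 5.6 in from both sides at W = (-46.30, -13.90). Then |HW| = |W − H| = 48.34.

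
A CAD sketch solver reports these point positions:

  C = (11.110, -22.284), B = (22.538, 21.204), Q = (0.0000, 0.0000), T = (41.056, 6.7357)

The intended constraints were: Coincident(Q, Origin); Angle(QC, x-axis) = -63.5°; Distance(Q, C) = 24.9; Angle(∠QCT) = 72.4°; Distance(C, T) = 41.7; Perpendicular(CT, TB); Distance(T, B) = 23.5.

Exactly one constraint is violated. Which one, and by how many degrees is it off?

Perpendicular(CT, TB) — off by 7.90°.

Q = (0.00, 0.00) ✓; QC at -63.50° ✓; |QC| = 24.90 ✓; ∠QCT = 72.40° ✓; |CT| = 41.70 ✓; ∠(CT, TB) = 97.90° ✗; |TB| = 23.50 ✓.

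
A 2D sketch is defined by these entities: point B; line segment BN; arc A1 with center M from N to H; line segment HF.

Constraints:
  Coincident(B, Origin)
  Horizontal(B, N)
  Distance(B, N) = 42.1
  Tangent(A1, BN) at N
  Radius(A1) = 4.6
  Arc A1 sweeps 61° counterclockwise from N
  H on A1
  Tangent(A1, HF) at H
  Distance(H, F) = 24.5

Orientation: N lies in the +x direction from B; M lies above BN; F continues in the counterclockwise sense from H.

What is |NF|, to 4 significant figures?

28.62

B is at the origin; B and N share the same y with |BN| = 42.1 and N on the +x side, so N = (42.10, 0.000). The tangent condition forces MN to be normal to BN, so M = N + (0, 4.6) = (42.10, 4.600). On A1, N sits at bearing -90° from M; a 61° counterclockwise sweep puts H at bearing -29°, so H = M + 4.6·(cos -29°, sin -29°) = (46.12, 2.370). A1 meets HF tangentially, so MH is at right angles to HF, so HF runs along (−sin -29°, cos -29°); with |HF| = 24.5, F = (58.00, 23.80). Then |NF| = |F − N| = 28.62.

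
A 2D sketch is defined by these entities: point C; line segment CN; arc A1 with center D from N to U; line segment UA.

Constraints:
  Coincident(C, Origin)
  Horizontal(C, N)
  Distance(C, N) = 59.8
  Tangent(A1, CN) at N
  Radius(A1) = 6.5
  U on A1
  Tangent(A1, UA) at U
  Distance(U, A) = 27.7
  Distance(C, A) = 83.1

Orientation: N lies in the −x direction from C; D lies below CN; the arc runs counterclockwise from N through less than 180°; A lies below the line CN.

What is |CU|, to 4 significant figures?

65.69

C is at the origin; C and N share the same y with |CN| = 59.8 and N on the −x side, so N = (-59.80, 0.000). Since A1 is tangent to CN there, DN ⟂ CN, so D = N + (0, -6.5) = (-59.80, -6.500). Since DU ⟂ UA (tangency), |DA| = √(6.5² + 27.7²) = 28.45 regardless of where U sits on A1. So A lies on both circle(C, 83.1) and circle(D, 28.45); the below-CN intersection is A = (-78.15, -28.24). U is the foot of the tangent from A: U = (-65.59, -3.553).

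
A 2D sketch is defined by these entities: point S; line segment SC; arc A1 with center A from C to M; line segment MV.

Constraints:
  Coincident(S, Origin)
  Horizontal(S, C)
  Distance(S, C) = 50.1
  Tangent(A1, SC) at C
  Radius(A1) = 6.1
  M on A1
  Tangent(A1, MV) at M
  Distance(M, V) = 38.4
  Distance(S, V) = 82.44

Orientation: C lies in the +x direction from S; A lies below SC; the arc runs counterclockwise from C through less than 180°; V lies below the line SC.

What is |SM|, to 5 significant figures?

47.075

Checks: |AM| = 6.100 ✓; ∠(AM, MV) = 90.00° ✓; |MV| = 38.40 ✓; |SV| = 82.44 ✓.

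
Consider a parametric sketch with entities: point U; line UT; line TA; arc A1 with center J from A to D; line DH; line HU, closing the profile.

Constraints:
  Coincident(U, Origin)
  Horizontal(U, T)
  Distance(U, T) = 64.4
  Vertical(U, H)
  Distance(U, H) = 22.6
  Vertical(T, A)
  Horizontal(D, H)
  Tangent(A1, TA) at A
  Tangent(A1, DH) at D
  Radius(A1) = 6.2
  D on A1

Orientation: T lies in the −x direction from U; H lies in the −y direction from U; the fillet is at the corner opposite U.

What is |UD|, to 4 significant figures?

62.43

U is at the origin; U and T share the same y with |UT| = 64.4 and T on the −x side, so T = (-64.40, 0.000). U and H share the same x with |UH| = 22.6 and H on the −y side, so H = (0.000, -22.60). The virtual corner opposite U is at (-64.40, -22.60). The tangent condition forces JA to be normal to TA and the tangent condition forces JD to be normal to DH, with radius 6.2, so the center J sits 6.2 in from both sides at J = (-58.20, -16.40). That places the tangent points at A = (-64.40, -16.40) on TA and D = (-58.20, -22.60) on DH. Then |UD| = |D − U| = 62.43.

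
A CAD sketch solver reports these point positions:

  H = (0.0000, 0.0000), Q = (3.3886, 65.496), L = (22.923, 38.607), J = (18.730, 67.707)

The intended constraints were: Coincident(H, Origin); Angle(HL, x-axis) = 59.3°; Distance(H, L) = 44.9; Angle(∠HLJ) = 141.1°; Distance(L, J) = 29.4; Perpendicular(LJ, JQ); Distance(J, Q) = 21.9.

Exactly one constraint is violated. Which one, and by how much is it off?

Distance(J, Q) = 21.9 — off by 6.40.

H = (0.00, 0.00) ✓; HL at 59.30° ✓; |HL| = 44.90 ✓; ∠HLJ = 141.1° ✓; |LJ| = 29.40 ✓; ∠(LJ, JQ) = 90.00° ✓; |JQ| = 15.50 ✗.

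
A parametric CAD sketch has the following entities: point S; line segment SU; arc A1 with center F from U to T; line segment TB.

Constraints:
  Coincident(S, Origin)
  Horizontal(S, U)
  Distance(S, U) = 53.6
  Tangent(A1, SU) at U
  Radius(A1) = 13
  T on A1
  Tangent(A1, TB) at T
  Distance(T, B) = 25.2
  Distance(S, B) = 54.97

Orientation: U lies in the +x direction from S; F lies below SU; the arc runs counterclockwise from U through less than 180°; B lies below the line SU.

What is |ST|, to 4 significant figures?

42.52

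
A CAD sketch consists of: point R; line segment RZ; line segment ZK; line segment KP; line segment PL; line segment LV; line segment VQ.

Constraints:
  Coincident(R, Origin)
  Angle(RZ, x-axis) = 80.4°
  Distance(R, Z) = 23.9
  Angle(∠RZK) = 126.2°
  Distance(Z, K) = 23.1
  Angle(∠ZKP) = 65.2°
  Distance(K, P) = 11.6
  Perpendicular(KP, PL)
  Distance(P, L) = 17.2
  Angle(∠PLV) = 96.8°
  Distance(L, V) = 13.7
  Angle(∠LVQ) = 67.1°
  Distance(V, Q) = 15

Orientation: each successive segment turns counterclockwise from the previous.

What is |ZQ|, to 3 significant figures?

18.2

R is at the origin; RZ runs at 80.4° with length 23.9, so Z = (3.99, 23.6). ∠RZK = 126.2° gives ZK at 134° from the x-axis; with |ZK| = 23.1, K = (-12.1, 40.1). ∠ZKP = 65.2° gives KP at -111° from the x-axis; with |KP| = 11.6, P = (-16.3, 29.3). The perpendicularity gives PL at right angles to KP, so PL runs at -21.0°; with |PL| = 17.2, L = (-0.218, 23.1). ∠PLV = 96.8° gives LV at 62.2° from the x-axis; with |LV| = 13.7, V = (6.17, 35.3). ∠LVQ = 67.1° gives VQ at 175° from the x-axis; with |VQ| = 15.0, Q = (-8.77, 36.5). Then |ZQ| = |Q − Z| = 18.2.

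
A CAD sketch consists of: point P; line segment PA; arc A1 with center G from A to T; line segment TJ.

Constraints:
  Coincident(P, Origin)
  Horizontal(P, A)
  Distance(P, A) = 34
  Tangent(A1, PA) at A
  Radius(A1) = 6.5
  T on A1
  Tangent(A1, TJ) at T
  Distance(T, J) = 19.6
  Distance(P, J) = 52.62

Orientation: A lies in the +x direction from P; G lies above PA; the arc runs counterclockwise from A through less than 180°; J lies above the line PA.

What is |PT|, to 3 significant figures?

40.1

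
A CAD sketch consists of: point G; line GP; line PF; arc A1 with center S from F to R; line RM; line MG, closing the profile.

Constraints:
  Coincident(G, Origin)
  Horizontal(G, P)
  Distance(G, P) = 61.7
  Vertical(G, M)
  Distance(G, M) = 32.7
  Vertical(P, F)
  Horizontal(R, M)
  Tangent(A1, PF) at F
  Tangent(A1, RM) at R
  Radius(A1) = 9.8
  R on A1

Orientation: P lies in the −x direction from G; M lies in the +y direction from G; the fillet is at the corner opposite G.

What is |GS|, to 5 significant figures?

56.728

G is at the origin; GP is horizontal with |GP| = 61.7 and P on the −x side, so P = (-61.700, 0.0000). G and M share the same x with |GM| = 32.7 and M on the +y side, so M = (0.0000, 32.700). The virtual corner opposite G is at (-61.700, 32.700). The tangent condition forces SF to be normal to PF and the tangent condition forces SR to be normal to RM, with radius 9.8, so the center S sits 9.8 in from both sides at S = (-51.900, 22.900). Then |GS| = |S − G| = 56.728.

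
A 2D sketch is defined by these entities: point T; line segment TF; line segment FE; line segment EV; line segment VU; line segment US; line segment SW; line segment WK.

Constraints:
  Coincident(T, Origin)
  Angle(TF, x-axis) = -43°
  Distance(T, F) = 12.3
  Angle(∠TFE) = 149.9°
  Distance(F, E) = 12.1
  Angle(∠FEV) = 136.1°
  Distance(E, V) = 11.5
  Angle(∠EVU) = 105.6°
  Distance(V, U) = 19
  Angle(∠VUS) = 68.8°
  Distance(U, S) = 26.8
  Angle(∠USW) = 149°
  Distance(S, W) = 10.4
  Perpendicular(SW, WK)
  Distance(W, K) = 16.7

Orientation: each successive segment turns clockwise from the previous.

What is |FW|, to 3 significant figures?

9.75

T is at the origin; TF runs at -43.0° with length 12.3, so F = (9.00, -8.39). ∠TFE = 149.9° gives FE at -73.1° from the x-axis; with |FE| = 12.1, E = (12.5, -20.0). ∠FEV = 136.1° gives EV at -117° from the x-axis; with |EV| = 11.5, V = (7.29, -30.2). ∠EVU = 105.6° gives VU at 169° from the x-axis; with |VU| = 19.0, U = (-11.3, -26.5). ∠VUS = 68.8° gives US at 57.4° from the x-axis; with |US| = 26.8, S = (3.11, -3.88). ∠USW = 149.0° gives SW at 26.4° from the x-axis; with |SW| = 10.4, W = (12.4, 0.745). Then |FW| = |W − F| = 9.75.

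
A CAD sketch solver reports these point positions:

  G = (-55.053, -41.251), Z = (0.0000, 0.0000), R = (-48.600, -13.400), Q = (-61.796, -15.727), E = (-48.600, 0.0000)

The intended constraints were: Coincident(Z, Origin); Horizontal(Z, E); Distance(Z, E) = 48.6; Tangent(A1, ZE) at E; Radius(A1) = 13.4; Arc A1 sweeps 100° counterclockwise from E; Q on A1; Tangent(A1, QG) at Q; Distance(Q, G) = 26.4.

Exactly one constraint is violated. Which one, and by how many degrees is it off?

Tangent(A1, QG) at Q — off by 4.80°.

Z = (0.00, 0.00) ✓; Z.y = 0.00, E.y = 0.00 ✓; |ZE| = 48.60 ✓; ∠(RE, EZ) = 90.00° ✓; |RE| = 13.40 ✓; bearing(R→Q) − bearing(R→E) = 100.0° ✓; |RQ| = 13.40 ✓; ∠(RQ, QG) = 85.20° ✗; |QG| = 26.40 ✓.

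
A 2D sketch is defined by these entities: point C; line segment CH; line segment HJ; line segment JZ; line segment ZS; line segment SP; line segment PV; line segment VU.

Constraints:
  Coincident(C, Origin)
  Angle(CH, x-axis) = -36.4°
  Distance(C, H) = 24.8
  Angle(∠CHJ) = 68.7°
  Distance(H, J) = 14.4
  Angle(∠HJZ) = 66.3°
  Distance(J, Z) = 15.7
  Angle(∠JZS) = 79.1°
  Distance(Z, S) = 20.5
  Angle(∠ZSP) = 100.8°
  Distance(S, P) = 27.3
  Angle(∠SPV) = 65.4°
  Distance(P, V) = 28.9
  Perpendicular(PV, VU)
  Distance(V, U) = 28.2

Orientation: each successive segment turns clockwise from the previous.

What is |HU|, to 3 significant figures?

18.1

C is at the origin; CH runs at -36.4° with length 24.8, so H = (20.0, -14.7). ∠CHJ = 68.7° gives HJ at -148° from the x-axis; with |HJ| = 14.4, J = (7.79, -22.4). ∠HJZ = 66.3° gives JZ at 98.6° from the x-axis; with |JZ| = 15.7, Z = (5.44, -6.89). ∠JZS = 79.1° gives ZS at -2.30° from the x-axis; with |ZS| = 20.5, S = (25.9, -7.71). ∠ZSP = 100.8° gives SP at -81.5° from the x-axis; with |SP| = 27.3, P = (30.0, -34.7). ∠SPV = 65.4° gives PV at 164° from the x-axis; with |PV| = 28.9, V = (2.19, -26.7). PV is perpendicular to VU, so VU runs at 73.9°; with |VU| = 28.2, U = (10.0, 0.398). Then |HU| = |U − H| = 18.1.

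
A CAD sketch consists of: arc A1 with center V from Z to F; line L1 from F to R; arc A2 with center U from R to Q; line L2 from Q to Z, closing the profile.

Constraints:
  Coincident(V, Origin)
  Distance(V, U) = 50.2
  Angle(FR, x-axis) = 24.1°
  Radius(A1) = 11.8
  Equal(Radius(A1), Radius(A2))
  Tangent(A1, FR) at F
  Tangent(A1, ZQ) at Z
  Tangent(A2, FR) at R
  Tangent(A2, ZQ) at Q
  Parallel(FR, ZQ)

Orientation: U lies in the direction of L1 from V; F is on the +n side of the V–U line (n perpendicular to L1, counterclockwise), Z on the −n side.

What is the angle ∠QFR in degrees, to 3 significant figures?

25.2°

The slot axis is L1's direction at 24.1°, so u = (cos 24.1°, sin 24.1°) = (0.913, 0.408) and n = (−sin 24.1°, cos 24.1°) = (-0.408, 0.913). V is at the origin and U lies 50.2 along u from V, so U = 50.2·u = (45.8, 20.5). Tangency of A1 to both parallel lines with radius 11.8 puts F and Z at V ± 11.8·n: F = (-4.82, 10.8), Z = (4.82, -10.8). Equal radii place R and Q the same way about U: R = U + 11.8·n = (41.0, 31.3), Q = U − 11.8·n = (50.6, 9.73). Then cos ∠QFR = FQ·FR / (|FQ||FR|), giving 25.2°.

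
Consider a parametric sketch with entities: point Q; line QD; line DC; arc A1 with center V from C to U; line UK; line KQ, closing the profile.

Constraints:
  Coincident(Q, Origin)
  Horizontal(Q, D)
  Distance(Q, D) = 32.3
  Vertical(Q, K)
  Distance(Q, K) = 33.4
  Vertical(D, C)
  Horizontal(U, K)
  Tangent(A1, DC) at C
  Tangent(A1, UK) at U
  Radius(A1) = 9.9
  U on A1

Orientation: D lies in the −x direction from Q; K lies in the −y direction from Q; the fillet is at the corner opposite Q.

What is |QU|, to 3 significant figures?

40.2

The virtual corner opposite Q is at (-32.3, -33.4). Tangency of A1 to DC means the radius VC is perpendicular to DC and the tangent condition forces VU to be normal to UK, with radius 9.9, so the center V sits 9.9 in from both sides at V = (-22.4, -23.5). That places the tangent points at C = (-32.3, -23.5) on DC and U = (-22.4, -33.4) on UK. Then |QU| = |U − Q| = 40.2.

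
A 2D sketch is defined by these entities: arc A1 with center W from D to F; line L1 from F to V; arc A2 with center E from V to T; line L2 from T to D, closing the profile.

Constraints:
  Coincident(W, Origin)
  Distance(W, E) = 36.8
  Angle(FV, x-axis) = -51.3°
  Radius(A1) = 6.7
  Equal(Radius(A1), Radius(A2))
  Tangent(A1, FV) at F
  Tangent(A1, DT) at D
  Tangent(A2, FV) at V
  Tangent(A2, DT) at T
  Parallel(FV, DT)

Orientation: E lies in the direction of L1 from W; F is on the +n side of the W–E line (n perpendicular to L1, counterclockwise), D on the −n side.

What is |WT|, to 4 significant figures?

37.40

The slot axis is L1's direction at -51.3°, so u = (cos -51.3°, sin -51.3°) = (0.6252, -0.7804) and n = (−sin -51.3°, cos -51.3°) = (0.7804, 0.6252). W is at the origin and E lies 36.8 along u from W, so E = 36.8·u = (23.01, -28.72). Tangency of A1 to both parallel lines with radius 6.7 puts F and D at W ± 6.7·n: F = (5.229, 4.189), D = (-5.229, -4.189). Equal radii place V and T the same way about E: V = E + 6.7·n = (28.24, -24.53), T = E − 6.7·n = (17.78, -32.91). Then |WT| = |T − W| = 37.40.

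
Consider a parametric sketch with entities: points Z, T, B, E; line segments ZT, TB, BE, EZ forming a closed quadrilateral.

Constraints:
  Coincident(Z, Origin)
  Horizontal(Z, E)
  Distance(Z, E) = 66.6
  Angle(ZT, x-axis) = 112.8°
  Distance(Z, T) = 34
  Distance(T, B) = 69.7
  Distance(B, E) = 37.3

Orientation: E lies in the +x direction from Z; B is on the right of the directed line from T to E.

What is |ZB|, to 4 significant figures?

39.71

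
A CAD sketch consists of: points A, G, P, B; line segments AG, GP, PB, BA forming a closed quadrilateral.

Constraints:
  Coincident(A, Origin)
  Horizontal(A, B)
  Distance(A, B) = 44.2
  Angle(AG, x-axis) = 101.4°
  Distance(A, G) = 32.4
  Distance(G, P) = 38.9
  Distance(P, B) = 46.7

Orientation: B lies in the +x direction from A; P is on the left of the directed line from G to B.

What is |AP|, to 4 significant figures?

53.92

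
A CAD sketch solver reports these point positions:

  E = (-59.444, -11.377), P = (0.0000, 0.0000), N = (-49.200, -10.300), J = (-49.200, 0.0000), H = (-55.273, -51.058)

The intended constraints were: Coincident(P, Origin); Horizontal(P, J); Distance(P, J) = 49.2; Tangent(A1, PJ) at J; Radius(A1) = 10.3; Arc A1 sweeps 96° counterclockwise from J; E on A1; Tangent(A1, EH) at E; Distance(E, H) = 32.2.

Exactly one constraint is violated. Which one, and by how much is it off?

Distance(E, H) = 32.2 — off by 7.70.

P = (0.00, 0.00) ✓; P.y = 0.00, J.y = 0.00 ✓; |PJ| = 49.20 ✓; ∠(NJ, JP) = 90.00° ✓; |NJ| = 10.30 ✓; bearing(N→E) − bearing(N→J) = 96.00° ✓; |NE| = 10.30 ✓; ∠(NE, EH) = 90.00° ✓; |EH| = 39.90 ✗.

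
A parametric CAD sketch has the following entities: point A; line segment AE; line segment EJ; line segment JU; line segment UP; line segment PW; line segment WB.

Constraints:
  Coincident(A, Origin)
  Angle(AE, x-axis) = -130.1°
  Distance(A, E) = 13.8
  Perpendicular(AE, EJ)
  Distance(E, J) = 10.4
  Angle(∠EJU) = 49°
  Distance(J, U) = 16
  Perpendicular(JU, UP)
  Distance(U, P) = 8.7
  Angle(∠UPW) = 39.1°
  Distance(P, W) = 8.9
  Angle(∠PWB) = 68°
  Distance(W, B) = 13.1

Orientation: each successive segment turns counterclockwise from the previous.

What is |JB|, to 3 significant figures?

23.0

A is at the origin; AE runs at -130.1° with length 13.8, so E = (-8.89, -10.6). AE is perpendicular to EJ, so EJ runs at -40.1°; with |EJ| = 10.4, J = (-0.934, -17.3). ∠EJU = 49.0° gives JU at 90.9° from the x-axis; with |JU| = 16.0, U = (-1.19, -1.26). JU ⟂ UP, so UP runs at -179°; with |UP| = 8.7, P = (-9.88, -1.39). ∠UPW = 39.1° gives PW at -38.2° from the x-axis; with |PW| = 8.9, W = (-2.89, -6.90). ∠PWB = 68.0° gives WB at 73.8° from the x-axis; with |WB| = 13.1, B = (0.765, 5.68). Then |JB| = |B − J| = 23.0.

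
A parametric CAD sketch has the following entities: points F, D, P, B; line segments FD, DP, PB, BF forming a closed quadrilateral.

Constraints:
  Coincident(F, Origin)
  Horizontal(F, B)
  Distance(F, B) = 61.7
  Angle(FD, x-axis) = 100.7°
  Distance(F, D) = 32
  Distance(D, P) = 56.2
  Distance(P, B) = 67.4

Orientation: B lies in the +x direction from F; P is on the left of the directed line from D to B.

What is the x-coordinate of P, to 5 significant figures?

40.002

Checks: |DP| = 56.20 ✓; |PB| = 67.40 ✓.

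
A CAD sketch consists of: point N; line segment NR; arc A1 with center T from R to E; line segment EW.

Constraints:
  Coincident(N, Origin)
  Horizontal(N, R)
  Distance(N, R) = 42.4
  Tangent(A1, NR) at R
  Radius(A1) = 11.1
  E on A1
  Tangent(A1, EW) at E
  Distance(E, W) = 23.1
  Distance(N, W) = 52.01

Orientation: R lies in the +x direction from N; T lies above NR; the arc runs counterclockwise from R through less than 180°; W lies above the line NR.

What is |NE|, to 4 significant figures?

54.26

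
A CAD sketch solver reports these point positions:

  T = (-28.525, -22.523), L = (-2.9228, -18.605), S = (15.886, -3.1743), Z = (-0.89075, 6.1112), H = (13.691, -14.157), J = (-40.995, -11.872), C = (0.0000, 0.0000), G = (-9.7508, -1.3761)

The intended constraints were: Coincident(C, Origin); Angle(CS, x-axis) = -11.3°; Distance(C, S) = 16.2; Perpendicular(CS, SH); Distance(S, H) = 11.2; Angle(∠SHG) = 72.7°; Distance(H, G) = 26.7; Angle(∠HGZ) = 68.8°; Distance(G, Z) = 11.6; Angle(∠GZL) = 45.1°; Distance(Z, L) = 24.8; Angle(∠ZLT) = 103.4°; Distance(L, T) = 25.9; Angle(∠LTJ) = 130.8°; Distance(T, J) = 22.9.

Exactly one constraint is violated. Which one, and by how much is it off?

Distance(T, J) = 22.9 — off by 6.50.

C = (0.00, 0.00) ✓; CS at -11.30° ✓; |CS| = 16.20 ✓; ∠(CS, SH) = 90.00° ✓; |SH| = 11.20 ✓; ∠SHG = 72.70° ✓; |HG| = 26.70 ✓; ∠HGZ = 68.80° ✓; |GZ| = 11.60 ✓; ∠GZL = 45.10° ✓; |ZL| = 24.80 ✓; ∠ZLT = 103.4° ✓; |LT| = 25.90 ✓; ∠LTJ = 130.8° ✓; |TJ| = 16.40 ✗.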